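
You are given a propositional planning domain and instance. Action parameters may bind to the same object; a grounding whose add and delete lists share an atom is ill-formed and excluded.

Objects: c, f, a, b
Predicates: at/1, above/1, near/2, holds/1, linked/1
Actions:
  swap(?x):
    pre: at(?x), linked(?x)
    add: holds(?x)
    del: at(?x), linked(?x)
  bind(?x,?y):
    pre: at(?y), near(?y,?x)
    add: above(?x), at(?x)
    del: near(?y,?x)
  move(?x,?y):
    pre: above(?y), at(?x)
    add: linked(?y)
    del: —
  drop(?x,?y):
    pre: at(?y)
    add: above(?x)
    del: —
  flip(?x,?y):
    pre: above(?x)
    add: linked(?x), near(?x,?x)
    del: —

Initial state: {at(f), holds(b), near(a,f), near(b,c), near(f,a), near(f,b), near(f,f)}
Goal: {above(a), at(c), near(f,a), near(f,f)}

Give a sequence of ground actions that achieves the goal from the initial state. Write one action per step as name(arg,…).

1. bind(b,f)  →  {above(b), at(b), at(f), holds(b), near(a,f), near(b,c), near(f,a), near(f,f)}
2. bind(c,b)  →  {above(b), above(c), at(b), at(c), at(f), holds(b), near(a,f), near(f,a), near(f,f)}
3. drop(a,c)  →  {above(a), above(b), above(c), at(b), at(c), at(f), holds(b), near(a,f), near(f,a), near(f,f)}

bind(b,f); bind(c,b); drop(a,c)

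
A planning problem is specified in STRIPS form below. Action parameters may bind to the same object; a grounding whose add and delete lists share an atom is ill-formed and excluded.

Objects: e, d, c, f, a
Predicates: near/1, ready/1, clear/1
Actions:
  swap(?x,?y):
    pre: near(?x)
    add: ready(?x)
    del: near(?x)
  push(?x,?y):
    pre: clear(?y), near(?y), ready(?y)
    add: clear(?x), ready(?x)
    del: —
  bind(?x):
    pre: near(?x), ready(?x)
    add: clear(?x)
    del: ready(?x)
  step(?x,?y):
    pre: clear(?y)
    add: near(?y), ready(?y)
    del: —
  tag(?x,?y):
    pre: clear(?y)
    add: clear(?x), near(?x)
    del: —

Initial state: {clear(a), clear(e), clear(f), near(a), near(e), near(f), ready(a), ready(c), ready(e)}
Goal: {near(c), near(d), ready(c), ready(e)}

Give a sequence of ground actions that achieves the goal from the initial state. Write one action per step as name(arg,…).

tag(d,e); tag(c,e)

1. tag(d,e)  →  {clear(a), clear(d), clear(e), clear(f), near(a), near(d), near(e), near(f), ready(a), ready(c), ready(e)}
2. tag(c,e)  →  {clear(a), clear(c), clear(d), clear(e), clear(f), near(a), near(c), near(d), near(e), near(f), ready(a), ready(c), ready(e)}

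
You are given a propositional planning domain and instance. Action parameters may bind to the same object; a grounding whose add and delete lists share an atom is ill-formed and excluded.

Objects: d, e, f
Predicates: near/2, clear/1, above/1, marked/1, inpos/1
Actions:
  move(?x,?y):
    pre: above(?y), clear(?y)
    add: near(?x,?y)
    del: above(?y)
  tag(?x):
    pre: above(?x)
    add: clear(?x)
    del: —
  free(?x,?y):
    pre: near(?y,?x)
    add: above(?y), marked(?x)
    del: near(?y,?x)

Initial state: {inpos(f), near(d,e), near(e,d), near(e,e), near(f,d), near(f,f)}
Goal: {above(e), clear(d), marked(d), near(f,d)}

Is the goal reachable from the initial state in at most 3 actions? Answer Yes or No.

Yes

1. free(d,e)  →  {above(e), inpos(f), marked(d), near(d,e), near(e,e), near(f,d), near(f,f)}
2. free(e,d)  →  {above(d), above(e), inpos(f), marked(d), marked(e), near(e,e), near(f,d), near(f,f)}
3. tag(d)  →  {above(d), above(e), clear(d), inpos(f), marked(d), marked(e), near(e,e), near(f,d), near(f,f)}
optimal plan length = 3; 3 ≤ 3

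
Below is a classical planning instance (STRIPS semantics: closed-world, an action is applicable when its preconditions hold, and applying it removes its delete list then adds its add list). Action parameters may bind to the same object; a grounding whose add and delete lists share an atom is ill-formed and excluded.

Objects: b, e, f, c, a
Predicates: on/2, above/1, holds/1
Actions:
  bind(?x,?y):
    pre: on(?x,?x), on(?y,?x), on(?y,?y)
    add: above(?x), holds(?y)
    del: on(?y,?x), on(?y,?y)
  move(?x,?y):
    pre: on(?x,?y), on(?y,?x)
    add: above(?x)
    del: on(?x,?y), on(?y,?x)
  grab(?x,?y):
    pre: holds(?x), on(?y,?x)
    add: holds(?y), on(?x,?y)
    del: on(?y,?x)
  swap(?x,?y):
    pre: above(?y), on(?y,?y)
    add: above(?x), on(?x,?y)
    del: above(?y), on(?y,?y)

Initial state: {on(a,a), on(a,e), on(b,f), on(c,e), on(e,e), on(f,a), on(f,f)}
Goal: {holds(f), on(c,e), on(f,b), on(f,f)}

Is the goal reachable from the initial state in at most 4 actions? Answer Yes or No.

1. bind(e,a)  →  {above(e), holds(a), on(b,f), on(c,e), on(e,e), on(f,a), on(f,f)}
2. grab(a,f)  →  {above(e), holds(a), holds(f), on(a,f), on(b,f), on(c,e), on(e,e), on(f,f)}
3. grab(f,b)  →  {above(e), holds(a), holds(b), holds(f), on(a,f), on(c,e), on(e,e), on(f,b), on(f,f)}
optimal plan length = 3; 3 ≤ 4

Yes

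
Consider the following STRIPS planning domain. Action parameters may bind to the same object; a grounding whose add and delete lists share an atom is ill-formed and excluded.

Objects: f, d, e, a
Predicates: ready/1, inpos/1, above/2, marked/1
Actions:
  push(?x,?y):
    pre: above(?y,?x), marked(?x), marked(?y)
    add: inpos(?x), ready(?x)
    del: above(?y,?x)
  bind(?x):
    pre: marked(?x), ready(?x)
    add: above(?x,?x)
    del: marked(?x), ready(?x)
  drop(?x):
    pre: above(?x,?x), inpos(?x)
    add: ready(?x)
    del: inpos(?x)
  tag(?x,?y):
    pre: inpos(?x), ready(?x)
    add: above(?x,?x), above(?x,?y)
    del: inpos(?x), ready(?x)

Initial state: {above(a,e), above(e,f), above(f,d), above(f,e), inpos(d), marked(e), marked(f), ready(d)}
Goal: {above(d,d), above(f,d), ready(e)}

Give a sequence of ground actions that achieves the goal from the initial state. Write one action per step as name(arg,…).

push(e,f); tag(d,f)

1. push(e,f)  →  {above(a,e), above(e,f), above(f,d), inpos(d), inpos(e), marked(e), marked(f), ready(d), ready(e)}
2. tag(d,f)  →  {above(a,e), above(d,d), above(d,f), above(e,f), above(f,d), inpos(e), marked(e), marked(f), ready(e)}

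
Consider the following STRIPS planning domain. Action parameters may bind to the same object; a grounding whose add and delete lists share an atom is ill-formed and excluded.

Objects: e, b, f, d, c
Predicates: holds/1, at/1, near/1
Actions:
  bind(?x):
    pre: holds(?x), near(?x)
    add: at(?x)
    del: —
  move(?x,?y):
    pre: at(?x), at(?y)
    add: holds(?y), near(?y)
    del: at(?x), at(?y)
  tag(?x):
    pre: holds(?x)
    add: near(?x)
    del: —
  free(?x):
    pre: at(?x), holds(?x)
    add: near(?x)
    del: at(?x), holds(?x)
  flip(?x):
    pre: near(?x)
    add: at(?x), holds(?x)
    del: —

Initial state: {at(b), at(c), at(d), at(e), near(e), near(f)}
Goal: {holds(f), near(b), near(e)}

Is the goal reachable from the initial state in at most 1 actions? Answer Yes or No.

No

1. move(e,b)  →  {at(c), at(d), holds(b), near(b), near(e), near(f)}
2. flip(f)  →  {at(c), at(d), at(f), holds(b), holds(f), near(b), near(e), near(f)}
optimal plan length = 2; 2 > 1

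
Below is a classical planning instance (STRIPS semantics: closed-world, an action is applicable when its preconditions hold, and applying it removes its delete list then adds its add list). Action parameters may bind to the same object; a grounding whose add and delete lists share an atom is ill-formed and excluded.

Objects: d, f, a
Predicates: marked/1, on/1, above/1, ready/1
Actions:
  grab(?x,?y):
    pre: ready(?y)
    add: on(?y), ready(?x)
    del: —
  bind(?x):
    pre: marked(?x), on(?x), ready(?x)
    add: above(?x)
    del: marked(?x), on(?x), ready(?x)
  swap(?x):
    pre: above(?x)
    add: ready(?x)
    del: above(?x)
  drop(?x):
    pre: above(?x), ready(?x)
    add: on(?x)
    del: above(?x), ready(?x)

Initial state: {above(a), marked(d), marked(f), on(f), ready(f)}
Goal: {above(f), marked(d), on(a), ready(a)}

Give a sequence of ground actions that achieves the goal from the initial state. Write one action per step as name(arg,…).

grab(a,f); grab(d,a); bind(f)

1. grab(a,f)  →  {above(a), marked(d), marked(f), on(f), ready(a), ready(f)}
2. grab(d,a)  →  {above(a), marked(d), marked(f), on(a), on(f), ready(a), ready(d), ready(f)}
3. bind(f)  →  {above(a), above(f), marked(d), on(a), ready(a), ready(d)}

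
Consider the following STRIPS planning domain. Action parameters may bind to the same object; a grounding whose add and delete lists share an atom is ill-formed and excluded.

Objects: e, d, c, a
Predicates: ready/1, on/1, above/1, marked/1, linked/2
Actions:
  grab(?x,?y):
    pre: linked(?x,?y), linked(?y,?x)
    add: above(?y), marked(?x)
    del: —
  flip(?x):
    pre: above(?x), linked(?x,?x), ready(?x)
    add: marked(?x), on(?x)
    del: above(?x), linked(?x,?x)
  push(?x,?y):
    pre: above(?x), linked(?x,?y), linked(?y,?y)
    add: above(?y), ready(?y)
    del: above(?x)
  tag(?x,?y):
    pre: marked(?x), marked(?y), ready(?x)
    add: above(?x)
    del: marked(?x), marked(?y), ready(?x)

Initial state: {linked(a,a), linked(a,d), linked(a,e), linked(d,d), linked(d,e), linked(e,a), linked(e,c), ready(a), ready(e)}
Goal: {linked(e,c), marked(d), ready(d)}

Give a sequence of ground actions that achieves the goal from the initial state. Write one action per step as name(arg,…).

grab(e,a); grab(d,d); push(a,d)

1. grab(e,a)  →  {above(a), linked(a,a), linked(a,d), linked(a,e), linked(d,d), linked(d,e), linked(e,a), linked(e,c), marked(e), ready(a), ready(e)}
2. grab(d,d)  →  {above(a), above(d), linked(a,a), linked(a,d), linked(a,e), linked(d,d), linked(d,e), linked(e,a), linked(e,c), marked(d), marked(e), ready(a), ready(e)}
3. push(a,d)  →  {above(d), linked(a,a), linked(a,d), linked(a,e), linked(d,d), linked(d,e), linked(e,a), linked(e,c), marked(d), marked(e), ready(a), ready(d), ready(e)}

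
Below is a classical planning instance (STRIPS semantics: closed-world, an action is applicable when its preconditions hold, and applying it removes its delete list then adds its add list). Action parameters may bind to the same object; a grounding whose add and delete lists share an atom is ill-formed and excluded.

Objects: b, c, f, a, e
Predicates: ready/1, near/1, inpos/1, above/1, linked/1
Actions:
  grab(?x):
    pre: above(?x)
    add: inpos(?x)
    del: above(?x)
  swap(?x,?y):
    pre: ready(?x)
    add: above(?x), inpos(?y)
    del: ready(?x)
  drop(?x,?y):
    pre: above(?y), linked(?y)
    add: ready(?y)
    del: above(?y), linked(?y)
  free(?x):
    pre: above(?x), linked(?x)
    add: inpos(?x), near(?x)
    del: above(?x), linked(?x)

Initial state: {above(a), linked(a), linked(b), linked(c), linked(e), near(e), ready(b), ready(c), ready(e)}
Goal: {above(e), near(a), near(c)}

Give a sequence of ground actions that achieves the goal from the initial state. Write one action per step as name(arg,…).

swap(c,b); swap(e,b); free(c); free(a)

1. swap(c,b)  →  {above(a), above(c), inpos(b), linked(a), linked(b), linked(c), linked(e), near(e), ready(b), ready(e)}
2. swap(e,b)  →  {above(a), above(c), above(e), inpos(b), linked(a), linked(b), linked(c), linked(e), near(e), ready(b)}
3. free(c)  →  {above(a), above(e), inpos(b), inpos(c), linked(a), linked(b), linked(e), near(c), near(e), ready(b)}
4. free(a)  →  {above(e), inpos(a), inpos(b), inpos(c), linked(b), linked(e), near(a), near(c), near(e), ready(b)}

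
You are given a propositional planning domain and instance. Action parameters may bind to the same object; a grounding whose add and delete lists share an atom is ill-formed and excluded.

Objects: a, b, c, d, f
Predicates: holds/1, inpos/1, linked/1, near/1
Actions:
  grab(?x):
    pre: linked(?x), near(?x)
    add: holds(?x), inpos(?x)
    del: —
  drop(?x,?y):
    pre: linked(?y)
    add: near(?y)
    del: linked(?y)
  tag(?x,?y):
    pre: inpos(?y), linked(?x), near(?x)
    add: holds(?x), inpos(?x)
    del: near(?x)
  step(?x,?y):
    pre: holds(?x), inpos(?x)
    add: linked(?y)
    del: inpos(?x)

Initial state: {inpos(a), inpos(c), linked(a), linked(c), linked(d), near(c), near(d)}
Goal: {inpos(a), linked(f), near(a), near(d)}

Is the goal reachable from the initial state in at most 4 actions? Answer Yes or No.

Yes

1. grab(c)  →  {holds(c), inpos(a), inpos(c), linked(a), linked(c), linked(d), near(c), near(d)}
2. drop(a,a)  →  {holds(c), inpos(a), inpos(c), linked(c), linked(d), near(a), near(c), near(d)}
3. step(c,f)  →  {holds(c), inpos(a), linked(c), linked(d), linked(f), near(a), near(c), near(d)}
optimal plan length = 3; 3 ≤ 4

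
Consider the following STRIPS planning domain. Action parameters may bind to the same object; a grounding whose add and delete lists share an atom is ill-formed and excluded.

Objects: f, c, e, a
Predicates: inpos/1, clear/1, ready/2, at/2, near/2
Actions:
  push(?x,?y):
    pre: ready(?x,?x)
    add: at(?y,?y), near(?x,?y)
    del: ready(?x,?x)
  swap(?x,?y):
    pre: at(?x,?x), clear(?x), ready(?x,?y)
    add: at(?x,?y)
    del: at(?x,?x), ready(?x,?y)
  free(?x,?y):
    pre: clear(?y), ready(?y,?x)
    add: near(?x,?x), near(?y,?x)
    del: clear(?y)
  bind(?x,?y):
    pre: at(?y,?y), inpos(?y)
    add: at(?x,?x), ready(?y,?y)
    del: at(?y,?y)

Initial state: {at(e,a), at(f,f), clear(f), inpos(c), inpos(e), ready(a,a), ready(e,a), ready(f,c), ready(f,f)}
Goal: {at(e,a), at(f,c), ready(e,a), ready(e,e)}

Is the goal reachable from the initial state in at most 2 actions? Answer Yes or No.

1. push(f,e)  →  {at(e,a), at(e,e), at(f,f), clear(f), inpos(c), inpos(e), near(f,e), ready(a,a), ready(e,a), ready(f,c)}
2. swap(f,c)  →  {at(e,a), at(e,e), at(f,c), clear(f), inpos(c), inpos(e), near(f,e), ready(a,a), ready(e,a)}
3. bind(f,e)  →  {at(e,a), at(f,c), at(f,f), clear(f), inpos(c), inpos(e), near(f,e), ready(a,a), ready(e,a), ready(e,e)}
optimal plan length = 3; 3 > 2

No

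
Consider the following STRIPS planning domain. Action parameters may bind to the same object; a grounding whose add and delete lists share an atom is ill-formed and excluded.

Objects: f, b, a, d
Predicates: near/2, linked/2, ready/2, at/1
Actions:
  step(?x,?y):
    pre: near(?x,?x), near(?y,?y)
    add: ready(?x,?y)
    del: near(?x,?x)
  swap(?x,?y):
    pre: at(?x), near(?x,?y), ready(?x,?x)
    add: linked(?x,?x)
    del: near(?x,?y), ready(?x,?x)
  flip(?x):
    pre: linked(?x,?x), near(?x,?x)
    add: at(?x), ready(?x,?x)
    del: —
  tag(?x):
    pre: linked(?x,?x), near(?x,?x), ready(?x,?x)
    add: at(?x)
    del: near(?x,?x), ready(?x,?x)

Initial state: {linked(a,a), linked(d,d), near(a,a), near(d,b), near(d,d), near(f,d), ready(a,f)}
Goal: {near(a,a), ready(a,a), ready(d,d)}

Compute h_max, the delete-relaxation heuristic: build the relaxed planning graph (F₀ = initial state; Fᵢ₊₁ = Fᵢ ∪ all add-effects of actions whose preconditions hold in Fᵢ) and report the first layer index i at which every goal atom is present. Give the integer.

F0 = init (7 atoms)
F1 = F0 ∪ {at(a), at(d), ready(a,a), ready(a,d), ready(d,a), ready(d,d)}  (13 atoms)
goal ⊆ F1  ⇒  h_max = 1

1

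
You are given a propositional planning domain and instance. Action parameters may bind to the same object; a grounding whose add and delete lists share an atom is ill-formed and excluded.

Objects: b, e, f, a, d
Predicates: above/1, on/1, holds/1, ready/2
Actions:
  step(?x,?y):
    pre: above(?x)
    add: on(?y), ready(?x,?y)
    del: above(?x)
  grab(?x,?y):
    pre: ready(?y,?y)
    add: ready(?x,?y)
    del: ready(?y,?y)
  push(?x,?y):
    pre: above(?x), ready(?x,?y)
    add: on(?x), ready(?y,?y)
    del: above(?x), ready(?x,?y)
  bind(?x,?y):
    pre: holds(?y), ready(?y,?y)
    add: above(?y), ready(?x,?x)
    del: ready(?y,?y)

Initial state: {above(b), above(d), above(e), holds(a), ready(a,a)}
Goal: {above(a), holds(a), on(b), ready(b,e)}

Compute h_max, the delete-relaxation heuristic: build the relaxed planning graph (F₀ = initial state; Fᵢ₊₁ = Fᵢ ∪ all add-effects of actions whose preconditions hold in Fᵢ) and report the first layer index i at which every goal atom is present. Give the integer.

1

F0 = init (5 atoms)
F1 = F0 ∪ {above(a), on(a), on(b), on(d), on(e), on(f), ready(b,a), ready(b,b), ready(b,d), ready(b,e), ready(b,f), ready(d,a), ready(d,b), ready(d,d), ready(d,e), ready(d,f), ready(e,a), ready(e,b), ready(e,d), ready(e,e), ready(e,f), ready(f,a), ready(f,f)}  (28 atoms)
goal ⊆ F1  ⇒  h_max = 1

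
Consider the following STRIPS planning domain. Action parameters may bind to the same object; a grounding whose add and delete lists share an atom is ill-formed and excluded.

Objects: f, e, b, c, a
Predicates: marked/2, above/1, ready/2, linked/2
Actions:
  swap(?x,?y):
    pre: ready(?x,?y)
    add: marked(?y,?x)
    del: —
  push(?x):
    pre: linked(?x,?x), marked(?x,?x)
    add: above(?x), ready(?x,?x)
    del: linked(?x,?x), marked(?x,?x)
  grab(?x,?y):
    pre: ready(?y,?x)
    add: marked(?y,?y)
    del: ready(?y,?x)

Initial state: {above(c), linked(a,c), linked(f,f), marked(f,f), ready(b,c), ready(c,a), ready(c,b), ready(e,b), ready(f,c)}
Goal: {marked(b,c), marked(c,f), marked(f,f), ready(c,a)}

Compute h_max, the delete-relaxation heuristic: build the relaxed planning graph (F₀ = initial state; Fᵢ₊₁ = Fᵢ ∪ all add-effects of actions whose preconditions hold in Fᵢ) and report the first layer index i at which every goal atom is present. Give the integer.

F0 = init (9 atoms)
F1 = F0 ∪ {above(f), marked(a,c), marked(b,b), marked(b,c), marked(b,e), marked(c,b), marked(c,c), marked(c,f), marked(e,e), ready(f,f)}  (19 atoms)
goal ⊆ F1  ⇒  h_max = 1

1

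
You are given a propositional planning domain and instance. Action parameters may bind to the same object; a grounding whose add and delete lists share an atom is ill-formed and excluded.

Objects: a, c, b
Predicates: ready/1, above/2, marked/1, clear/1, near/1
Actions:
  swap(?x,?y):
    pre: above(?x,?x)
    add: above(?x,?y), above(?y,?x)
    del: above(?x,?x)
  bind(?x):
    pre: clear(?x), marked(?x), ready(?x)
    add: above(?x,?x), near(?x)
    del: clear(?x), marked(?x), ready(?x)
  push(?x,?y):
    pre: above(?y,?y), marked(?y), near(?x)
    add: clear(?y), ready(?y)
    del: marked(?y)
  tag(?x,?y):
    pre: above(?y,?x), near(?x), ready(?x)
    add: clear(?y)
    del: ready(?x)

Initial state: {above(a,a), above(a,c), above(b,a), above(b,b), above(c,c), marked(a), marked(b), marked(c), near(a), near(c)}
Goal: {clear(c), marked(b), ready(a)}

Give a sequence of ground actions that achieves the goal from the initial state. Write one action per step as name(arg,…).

1. push(a,a)  →  {above(a,a), above(a,c), above(b,a), above(b,b), above(c,c), clear(a), marked(b), marked(c), near(a), near(c), ready(a)}
2. push(a,c)  →  {above(a,a), above(a,c), above(b,a), above(b,b), above(c,c), clear(a), clear(c), marked(b), near(a), near(c), ready(a), ready(c)}

push(a,a); push(a,c)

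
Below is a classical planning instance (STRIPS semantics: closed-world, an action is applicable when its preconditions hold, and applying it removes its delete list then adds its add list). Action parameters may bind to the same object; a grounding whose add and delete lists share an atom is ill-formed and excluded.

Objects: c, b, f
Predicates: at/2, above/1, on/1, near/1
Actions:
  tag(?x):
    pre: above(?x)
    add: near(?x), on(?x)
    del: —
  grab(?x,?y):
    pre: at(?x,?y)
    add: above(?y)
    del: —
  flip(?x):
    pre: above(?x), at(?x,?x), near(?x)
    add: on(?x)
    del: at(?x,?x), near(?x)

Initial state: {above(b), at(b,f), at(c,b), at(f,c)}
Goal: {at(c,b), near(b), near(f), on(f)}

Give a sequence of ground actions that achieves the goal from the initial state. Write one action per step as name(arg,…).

1. tag(b)  →  {above(b), at(b,f), at(c,b), at(f,c), near(b), on(b)}
2. grab(b,f)  →  {above(b), above(f), at(b,f), at(c,b), at(f,c), near(b), on(b)}
3. tag(f)  →  {above(b), above(f), at(b,f), at(c,b), at(f,c), near(b), near(f), on(b), on(f)}

tag(b); grab(b,f); tag(f)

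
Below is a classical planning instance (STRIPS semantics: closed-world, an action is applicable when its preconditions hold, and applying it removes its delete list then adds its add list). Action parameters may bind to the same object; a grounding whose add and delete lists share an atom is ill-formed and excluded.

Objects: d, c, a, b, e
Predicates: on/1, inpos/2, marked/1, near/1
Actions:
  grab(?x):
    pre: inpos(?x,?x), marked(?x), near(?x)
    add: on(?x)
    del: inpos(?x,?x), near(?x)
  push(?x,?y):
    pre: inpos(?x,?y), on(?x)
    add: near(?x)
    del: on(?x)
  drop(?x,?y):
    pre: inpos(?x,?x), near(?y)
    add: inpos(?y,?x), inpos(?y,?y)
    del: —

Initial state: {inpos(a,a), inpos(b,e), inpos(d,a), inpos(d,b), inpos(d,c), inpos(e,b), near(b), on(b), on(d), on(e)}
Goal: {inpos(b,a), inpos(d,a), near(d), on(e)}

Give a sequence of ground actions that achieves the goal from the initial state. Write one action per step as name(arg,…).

1. push(d,c)  →  {inpos(a,a), inpos(b,e), inpos(d,a), inpos(d,b), inpos(d,c), inpos(e,b), near(b), near(d), on(b), on(e)}
2. drop(a,b)  →  {inpos(a,a), inpos(b,a), inpos(b,b), inpos(b,e), inpos(d,a), inpos(d,b), inpos(d,c), inpos(e,b), near(b), near(d), on(b), on(e)}

push(d,c); drop(a,b)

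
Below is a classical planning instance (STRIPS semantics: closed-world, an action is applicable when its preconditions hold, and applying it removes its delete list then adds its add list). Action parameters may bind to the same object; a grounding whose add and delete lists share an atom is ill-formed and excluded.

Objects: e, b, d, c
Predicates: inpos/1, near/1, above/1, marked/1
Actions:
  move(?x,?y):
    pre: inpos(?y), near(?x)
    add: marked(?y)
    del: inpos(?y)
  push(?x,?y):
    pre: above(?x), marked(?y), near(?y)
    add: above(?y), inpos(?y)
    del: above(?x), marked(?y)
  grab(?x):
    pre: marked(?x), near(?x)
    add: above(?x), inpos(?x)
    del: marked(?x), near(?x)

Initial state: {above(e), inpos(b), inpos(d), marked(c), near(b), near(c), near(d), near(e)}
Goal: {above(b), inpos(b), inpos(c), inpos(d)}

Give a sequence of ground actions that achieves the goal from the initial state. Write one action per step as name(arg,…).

move(e,b); push(e,b); grab(c)

1. move(e,b)  →  {above(e), inpos(d), marked(b), marked(c), near(b), near(c), near(d), near(e)}
2. push(e,b)  →  {above(b), inpos(b), inpos(d), marked(c), near(b), near(c), near(d), near(e)}
3. grab(c)  →  {above(b), above(c), inpos(b), inpos(c), inpos(d), near(b), near(d), near(e)}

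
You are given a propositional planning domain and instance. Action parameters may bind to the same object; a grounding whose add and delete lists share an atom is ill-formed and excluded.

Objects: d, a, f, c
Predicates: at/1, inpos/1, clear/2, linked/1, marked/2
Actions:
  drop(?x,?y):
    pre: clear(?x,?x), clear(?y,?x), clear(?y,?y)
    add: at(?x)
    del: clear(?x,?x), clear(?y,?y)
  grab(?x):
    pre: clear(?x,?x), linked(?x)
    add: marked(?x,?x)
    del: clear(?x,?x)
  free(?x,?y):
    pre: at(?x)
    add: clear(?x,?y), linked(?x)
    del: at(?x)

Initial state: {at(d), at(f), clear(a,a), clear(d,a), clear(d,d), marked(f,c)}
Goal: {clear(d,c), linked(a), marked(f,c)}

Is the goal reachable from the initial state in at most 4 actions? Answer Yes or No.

Yes

1. drop(a,d)  →  {at(a), at(d), at(f), clear(d,a), marked(f,c)}
2. free(d,c)  →  {at(a), at(f), clear(d,a), clear(d,c), linked(d), marked(f,c)}
3. free(a,d)  →  {at(f), clear(a,d), clear(d,a), clear(d,c), linked(a), linked(d), marked(f,c)}
optimal plan length = 3; 3 ≤ 4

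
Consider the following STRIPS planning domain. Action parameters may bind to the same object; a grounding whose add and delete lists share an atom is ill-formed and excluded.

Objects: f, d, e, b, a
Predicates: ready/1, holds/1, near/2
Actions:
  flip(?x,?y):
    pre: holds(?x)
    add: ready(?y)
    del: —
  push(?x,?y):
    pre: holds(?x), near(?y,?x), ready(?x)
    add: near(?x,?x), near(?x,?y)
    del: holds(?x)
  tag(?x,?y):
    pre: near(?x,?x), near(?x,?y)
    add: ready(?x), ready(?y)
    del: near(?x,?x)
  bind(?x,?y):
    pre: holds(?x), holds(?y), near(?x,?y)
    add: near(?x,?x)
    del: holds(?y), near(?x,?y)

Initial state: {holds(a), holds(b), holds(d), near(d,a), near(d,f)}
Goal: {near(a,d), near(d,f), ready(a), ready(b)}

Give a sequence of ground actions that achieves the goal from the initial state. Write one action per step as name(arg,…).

flip(d,b); flip(d,a); push(a,d)

1. flip(d,b)  →  {holds(a), holds(b), holds(d), near(d,a), near(d,f), ready(b)}
2. flip(d,a)  →  {holds(a), holds(b), holds(d), near(d,a), near(d,f), ready(a), ready(b)}
3. push(a,d)  →  {holds(b), holds(d), near(a,a), near(a,d), near(d,a), near(d,f), ready(a), ready(b)}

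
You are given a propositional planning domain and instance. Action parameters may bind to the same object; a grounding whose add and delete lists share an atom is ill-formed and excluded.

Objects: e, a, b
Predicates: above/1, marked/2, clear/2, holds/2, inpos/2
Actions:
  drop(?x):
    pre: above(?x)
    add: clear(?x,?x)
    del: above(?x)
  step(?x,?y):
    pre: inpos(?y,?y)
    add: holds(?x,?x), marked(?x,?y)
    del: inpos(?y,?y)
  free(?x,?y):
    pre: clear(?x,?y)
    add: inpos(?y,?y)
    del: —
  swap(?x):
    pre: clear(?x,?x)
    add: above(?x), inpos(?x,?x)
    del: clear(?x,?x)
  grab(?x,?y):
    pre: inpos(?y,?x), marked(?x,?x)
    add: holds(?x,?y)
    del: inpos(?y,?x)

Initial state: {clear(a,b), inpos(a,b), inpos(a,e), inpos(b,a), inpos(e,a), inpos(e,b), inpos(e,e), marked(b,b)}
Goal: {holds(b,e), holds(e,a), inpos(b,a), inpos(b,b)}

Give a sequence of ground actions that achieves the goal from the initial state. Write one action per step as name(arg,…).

step(e,e); free(a,b); grab(e,a); grab(b,e)

1. step(e,e)  →  {clear(a,b), holds(e,e), inpos(a,b), inpos(a,e), inpos(b,a), inpos(e,a), inpos(e,b), marked(b,b), marked(e,e)}
2. free(a,b)  →  {clear(a,b), holds(e,e), inpos(a,b), inpos(a,e), inpos(b,a), inpos(b,b), inpos(e,a), inpos(e,b), marked(b,b), marked(e,e)}
3. grab(e,a)  →  {clear(a,b), holds(e,a), holds(e,e), inpos(a,b), inpos(b,a), inpos(b,b), inpos(e,a), inpos(e,b), marked(b,b), marked(e,e)}
4. grab(b,e)  →  {clear(a,b), holds(b,e), holds(e,a), holds(e,e), inpos(a,b), inpos(b,a), inpos(b,b), inpos(e,a), marked(b,b), marked(e,e)}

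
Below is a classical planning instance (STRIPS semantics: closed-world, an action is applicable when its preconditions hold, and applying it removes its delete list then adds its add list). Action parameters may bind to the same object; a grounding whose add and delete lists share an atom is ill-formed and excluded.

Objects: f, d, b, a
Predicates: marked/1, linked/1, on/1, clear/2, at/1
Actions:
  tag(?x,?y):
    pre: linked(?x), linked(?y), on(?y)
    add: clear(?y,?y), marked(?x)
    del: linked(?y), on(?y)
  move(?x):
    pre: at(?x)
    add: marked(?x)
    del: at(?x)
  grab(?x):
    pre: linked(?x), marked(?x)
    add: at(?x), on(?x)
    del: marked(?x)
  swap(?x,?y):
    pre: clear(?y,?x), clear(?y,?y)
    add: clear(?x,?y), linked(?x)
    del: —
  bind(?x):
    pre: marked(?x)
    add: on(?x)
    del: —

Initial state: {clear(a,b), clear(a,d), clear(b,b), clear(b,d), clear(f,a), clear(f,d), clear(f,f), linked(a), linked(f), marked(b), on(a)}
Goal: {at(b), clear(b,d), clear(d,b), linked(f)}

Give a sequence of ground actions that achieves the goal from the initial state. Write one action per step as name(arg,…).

1. swap(d,b)  →  {clear(a,b), clear(a,d), clear(b,b), clear(b,d), clear(d,b), clear(f,a), clear(f,d), clear(f,f), linked(a), linked(d), linked(f), marked(b), on(a)}
2. swap(b,b)  →  {clear(a,b), clear(a,d), clear(b,b), clear(b,d), clear(d,b), clear(f,a), clear(f,d), clear(f,f), linked(a), linked(b), linked(d), linked(f), marked(b), on(a)}
3. grab(b)  →  {at(b), clear(a,b), clear(a,d), clear(b,b), clear(b,d), clear(d,b), clear(f,a), clear(f,d), clear(f,f), linked(a), linked(b), linked(d), linked(f), on(a), on(b)}

swap(d,b); swap(b,b); grab(b)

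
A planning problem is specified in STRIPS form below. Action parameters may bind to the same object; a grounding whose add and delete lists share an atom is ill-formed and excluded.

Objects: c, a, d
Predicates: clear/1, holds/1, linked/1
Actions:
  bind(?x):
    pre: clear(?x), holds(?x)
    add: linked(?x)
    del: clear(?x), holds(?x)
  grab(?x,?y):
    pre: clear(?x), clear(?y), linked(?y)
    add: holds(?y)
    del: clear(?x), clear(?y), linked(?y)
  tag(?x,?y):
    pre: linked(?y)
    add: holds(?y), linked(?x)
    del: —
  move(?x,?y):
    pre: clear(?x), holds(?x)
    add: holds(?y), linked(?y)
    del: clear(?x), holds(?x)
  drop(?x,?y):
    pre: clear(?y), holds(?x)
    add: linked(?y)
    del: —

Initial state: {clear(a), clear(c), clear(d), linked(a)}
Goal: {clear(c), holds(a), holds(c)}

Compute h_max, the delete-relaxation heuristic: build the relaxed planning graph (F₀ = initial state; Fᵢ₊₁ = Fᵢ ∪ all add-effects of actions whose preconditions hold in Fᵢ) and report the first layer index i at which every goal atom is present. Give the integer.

2

F0 = init (4 atoms)
F1 = F0 ∪ {holds(a), linked(c), linked(d)}  (7 atoms)
F2 = F1 ∪ {holds(c), holds(d)}  (9 atoms)
goal ⊆ F2  ⇒  h_max = 2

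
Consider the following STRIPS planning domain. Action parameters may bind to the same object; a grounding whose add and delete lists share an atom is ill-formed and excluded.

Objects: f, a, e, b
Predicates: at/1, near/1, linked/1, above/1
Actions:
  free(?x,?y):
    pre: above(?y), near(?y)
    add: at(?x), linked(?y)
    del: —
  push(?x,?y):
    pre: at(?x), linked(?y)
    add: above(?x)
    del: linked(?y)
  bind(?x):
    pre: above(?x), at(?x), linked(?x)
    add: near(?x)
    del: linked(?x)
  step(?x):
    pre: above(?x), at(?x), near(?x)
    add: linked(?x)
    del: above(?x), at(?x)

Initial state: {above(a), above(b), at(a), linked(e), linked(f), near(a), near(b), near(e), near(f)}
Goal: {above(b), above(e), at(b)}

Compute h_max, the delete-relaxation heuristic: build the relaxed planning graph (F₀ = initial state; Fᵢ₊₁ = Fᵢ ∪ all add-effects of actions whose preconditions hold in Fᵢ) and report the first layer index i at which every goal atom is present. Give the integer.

2

F0 = init (9 atoms)
F1 = F0 ∪ {at(b), at(e), at(f), linked(a), linked(b)}  (14 atoms)
F2 = F1 ∪ {above(e), above(f)}  (16 atoms)
goal ⊆ F2  ⇒  h_max = 2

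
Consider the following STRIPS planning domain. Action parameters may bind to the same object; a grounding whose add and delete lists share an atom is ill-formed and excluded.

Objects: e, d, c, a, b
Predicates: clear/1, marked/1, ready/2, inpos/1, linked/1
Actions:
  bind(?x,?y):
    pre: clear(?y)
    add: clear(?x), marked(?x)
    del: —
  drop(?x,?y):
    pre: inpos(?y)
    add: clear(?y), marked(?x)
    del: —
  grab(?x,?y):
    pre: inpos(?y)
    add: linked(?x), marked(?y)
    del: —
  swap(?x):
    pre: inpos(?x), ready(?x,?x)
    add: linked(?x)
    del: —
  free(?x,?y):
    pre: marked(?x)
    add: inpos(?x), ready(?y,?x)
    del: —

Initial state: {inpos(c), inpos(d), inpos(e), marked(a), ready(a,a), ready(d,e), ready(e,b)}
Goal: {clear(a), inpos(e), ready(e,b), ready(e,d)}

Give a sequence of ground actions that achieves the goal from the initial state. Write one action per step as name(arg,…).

drop(d,e); bind(a,e); free(d,e)

1. drop(d,e)  →  {clear(e), inpos(c), inpos(d), inpos(e), marked(a), marked(d), ready(a,a), ready(d,e), ready(e,b)}
2. bind(a,e)  →  {clear(a), clear(e), inpos(c), inpos(d), inpos(e), marked(a), marked(d), ready(a,a), ready(d,e), ready(e,b)}
3. free(d,e)  →  {clear(a), clear(e), inpos(c), inpos(d), inpos(e), marked(a), marked(d), ready(a,a), ready(d,e), ready(e,b), ready(e,d)}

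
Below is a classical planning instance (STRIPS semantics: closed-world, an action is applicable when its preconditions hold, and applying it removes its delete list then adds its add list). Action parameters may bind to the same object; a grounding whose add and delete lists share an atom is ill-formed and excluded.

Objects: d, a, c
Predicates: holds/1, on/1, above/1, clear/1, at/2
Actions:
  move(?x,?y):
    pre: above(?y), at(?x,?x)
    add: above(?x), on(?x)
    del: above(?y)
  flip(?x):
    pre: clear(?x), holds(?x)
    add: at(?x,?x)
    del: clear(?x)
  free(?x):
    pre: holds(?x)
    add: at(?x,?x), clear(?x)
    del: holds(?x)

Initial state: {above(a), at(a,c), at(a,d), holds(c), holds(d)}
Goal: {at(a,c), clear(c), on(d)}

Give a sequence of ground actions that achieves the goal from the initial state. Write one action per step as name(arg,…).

1. free(d)  →  {above(a), at(a,c), at(a,d), at(d,d), clear(d), holds(c)}
2. move(d,a)  →  {above(d), at(a,c), at(a,d), at(d,d), clear(d), holds(c), on(d)}
3. free(c)  →  {above(d), at(a,c), at(a,d), at(c,c), at(d,d), clear(c), clear(d), on(d)}

free(d); move(d,a); free(c)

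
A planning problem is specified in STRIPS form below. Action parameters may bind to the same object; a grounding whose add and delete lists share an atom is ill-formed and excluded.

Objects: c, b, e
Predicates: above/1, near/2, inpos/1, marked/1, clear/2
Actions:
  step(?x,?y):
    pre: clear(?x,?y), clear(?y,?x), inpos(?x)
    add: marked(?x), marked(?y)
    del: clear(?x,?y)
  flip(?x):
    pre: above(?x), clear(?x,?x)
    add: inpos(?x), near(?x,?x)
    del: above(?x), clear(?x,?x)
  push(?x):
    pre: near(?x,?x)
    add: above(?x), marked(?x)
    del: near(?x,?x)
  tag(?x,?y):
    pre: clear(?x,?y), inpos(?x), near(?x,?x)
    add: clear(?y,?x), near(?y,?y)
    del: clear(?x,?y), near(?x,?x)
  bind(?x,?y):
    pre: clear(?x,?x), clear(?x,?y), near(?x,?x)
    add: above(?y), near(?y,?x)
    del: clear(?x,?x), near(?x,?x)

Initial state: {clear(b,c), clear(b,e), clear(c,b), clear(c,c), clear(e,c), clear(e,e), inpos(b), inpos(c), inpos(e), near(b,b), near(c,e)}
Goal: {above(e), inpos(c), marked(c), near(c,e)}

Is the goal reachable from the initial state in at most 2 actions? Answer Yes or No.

1. step(c,c)  →  {clear(b,c), clear(b,e), clear(c,b), clear(e,c), clear(e,e), inpos(b), inpos(c), inpos(e), marked(c), near(b,b), near(c,e)}
2. tag(b,e)  →  {clear(b,c), clear(c,b), clear(e,b), clear(e,c), clear(e,e), inpos(b), inpos(c), inpos(e), marked(c), near(c,e), near(e,e)}
3. push(e)  →  {above(e), clear(b,c), clear(c,b), clear(e,b), clear(e,c), clear(e,e), inpos(b), inpos(c), inpos(e), marked(c), marked(e), near(c,e)}
optimal plan length = 3; 3 > 2

No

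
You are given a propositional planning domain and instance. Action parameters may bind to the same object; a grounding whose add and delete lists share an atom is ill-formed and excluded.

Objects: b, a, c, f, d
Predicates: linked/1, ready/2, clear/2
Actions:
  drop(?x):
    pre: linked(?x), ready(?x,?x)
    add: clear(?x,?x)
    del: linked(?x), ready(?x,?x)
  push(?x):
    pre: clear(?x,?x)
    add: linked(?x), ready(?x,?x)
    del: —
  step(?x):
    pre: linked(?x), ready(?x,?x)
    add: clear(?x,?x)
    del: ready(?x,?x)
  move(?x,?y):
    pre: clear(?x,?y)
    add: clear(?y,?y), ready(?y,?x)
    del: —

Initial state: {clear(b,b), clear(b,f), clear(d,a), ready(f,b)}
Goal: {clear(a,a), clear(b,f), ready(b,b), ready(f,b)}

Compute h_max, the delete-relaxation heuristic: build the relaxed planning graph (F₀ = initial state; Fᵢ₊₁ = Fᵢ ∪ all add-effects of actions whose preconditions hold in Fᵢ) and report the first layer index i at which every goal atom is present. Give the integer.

1

F0 = init (4 atoms)
F1 = F0 ∪ {clear(a,a), clear(f,f), linked(b), ready(a,d), ready(b,b)}  (9 atoms)
goal ⊆ F1  ⇒  h_max = 1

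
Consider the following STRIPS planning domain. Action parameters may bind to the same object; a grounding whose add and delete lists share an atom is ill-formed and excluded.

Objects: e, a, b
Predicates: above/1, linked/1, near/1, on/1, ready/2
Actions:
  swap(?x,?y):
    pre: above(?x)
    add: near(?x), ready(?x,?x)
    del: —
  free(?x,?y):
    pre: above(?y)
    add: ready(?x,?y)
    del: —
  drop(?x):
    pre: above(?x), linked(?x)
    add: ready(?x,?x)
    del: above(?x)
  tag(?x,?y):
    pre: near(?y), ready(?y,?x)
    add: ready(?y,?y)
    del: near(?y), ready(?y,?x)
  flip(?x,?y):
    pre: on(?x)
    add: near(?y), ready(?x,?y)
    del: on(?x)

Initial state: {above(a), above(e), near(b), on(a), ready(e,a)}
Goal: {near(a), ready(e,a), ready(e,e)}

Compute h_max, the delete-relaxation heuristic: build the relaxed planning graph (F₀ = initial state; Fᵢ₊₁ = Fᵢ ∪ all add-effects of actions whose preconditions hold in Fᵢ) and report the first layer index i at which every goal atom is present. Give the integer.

1

F0 = init (5 atoms)
F1 = F0 ∪ {near(a), near(e), ready(a,a), ready(a,b), ready(a,e), ready(b,a), ready(b,e), ready(e,e)}  (13 atoms)
goal ⊆ F1  ⇒  h_max = 1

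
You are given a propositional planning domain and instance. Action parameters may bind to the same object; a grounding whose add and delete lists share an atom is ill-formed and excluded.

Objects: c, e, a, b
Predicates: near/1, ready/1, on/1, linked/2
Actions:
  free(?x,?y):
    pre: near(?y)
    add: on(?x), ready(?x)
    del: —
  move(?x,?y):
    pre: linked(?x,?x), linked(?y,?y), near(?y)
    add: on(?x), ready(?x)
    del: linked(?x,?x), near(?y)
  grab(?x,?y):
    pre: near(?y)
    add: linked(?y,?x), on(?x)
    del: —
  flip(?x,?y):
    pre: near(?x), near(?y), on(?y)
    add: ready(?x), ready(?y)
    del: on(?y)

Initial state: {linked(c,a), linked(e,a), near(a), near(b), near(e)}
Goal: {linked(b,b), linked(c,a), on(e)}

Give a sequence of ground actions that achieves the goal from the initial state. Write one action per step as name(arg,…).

1. free(e,e)  →  {linked(c,a), linked(e,a), near(a), near(b), near(e), on(e), ready(e)}
2. grab(b,b)  →  {linked(b,b), linked(c,a), linked(e,a), near(a), near(b), near(e), on(b), on(e), ready(e)}

free(e,e); grab(b,b)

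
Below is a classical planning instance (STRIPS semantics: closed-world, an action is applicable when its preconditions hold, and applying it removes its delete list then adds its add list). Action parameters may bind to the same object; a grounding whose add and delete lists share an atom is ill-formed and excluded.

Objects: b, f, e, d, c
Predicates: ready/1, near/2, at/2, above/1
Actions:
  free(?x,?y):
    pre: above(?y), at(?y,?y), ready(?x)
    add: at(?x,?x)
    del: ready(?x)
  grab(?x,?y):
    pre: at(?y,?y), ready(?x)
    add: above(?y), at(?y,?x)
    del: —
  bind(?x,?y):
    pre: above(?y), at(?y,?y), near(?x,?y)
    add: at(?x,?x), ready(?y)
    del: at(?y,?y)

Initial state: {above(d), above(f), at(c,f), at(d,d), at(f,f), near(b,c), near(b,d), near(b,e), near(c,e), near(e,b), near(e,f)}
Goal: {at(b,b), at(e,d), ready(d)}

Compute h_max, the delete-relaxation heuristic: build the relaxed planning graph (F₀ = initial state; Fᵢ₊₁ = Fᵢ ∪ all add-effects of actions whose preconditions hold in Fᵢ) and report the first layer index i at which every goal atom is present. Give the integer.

F0 = init (11 atoms)
F1 = F0 ∪ {at(b,b), at(e,e), ready(d), ready(f)}  (15 atoms)
F2 = F1 ∪ {above(b), above(e), at(b,d), at(b,f), at(d,f), at(e,d), at(e,f), at(f,d)}  (23 atoms)
goal ⊆ F2  ⇒  h_max = 2

2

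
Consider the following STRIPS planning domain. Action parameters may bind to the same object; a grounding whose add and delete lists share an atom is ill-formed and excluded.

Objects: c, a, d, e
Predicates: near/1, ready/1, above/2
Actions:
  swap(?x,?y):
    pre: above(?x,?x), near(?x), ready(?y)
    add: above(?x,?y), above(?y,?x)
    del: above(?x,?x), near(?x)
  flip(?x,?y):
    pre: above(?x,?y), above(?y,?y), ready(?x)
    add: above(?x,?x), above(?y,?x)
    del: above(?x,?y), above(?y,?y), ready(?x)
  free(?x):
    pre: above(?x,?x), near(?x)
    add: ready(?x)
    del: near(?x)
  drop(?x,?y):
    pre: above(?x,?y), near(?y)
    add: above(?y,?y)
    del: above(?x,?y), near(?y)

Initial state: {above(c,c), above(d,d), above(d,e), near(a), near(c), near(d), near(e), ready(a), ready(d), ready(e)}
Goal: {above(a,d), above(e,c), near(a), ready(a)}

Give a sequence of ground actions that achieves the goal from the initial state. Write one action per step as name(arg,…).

swap(c,e); swap(d,a)

1. swap(c,e)  →  {above(c,e), above(d,d), above(d,e), above(e,c), near(a), near(d), near(e), ready(a), ready(d), ready(e)}
2. swap(d,a)  →  {above(a,d), above(c,e), above(d,a), above(d,e), above(e,c), near(a), near(e), ready(a), ready(d), ready(e)}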